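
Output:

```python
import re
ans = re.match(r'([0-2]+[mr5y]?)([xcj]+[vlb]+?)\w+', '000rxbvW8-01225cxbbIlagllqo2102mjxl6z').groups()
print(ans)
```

Pattern: one or more of a character in [0-2], then optionally one of [mr5y] (captured); then one or more of one of [xcj], then one or more of one of [vlb] (lazy) (captured); then one or more of a word character.
With the lazy modifier that quantifier settles for the fewest repetitions that let the rest of the pattern succeed (the atoms after it are unaffected and can still be greedy).
`re.match` only tries the pattern at the start of the string.
The match spans [0:9] → '000rxbvW8'.
Captured: group 1 = '000r', group 2 = 'xb'.

('000r', 'xb')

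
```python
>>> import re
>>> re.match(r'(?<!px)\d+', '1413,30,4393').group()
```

`re.match` won't scan ahead — the pattern has to work from the very first character.
The match spans [0:4] → '1413'.

'1413'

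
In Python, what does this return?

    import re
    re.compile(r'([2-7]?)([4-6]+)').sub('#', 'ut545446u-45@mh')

'ut#u-#@mh'

The pattern matches optionally a character in [2-7] (captured); then one or more of a character in [4-6] (captured).
Matches: at [2:8] → '545446'; at [10:12] → '45'.
Each match is replaced by '#'.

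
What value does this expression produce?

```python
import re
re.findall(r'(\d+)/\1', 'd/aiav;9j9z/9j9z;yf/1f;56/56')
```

['56']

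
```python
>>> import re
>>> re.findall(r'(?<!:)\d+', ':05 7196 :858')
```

A negative assertion filters positions out without eating any characters.
Since nothing is captured, `findall` lists the 3 matched substrings directly.

['5', '7196', '58']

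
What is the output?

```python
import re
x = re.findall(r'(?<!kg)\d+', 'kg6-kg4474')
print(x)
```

['474']

`(?!…)`/`(?<!…)` only lets a position through if the neighbouring text does NOT match; no characters are consumed.
Matches: at [7:10] → '474'.
With no groups in the pattern, `findall` gives back each whole match — 1 here.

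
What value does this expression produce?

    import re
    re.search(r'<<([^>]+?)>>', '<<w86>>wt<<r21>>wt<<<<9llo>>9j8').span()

(0, 7)

`search` walks the string left to right and returns the first match it finds.
The match spans [0:7] → '<<w86>>'.
Captured: group 1 = 'w86'.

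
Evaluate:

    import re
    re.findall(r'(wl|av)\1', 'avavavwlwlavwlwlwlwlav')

['av', 'wl', 'wl', 'wl']

`\1` is not a pattern — it's the concrete string captured by group 1, re-applied verbatim.
With a single group, `findall` returns only what that group captured — 4 items.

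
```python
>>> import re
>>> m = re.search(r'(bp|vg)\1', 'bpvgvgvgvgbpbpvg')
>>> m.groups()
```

('vg',)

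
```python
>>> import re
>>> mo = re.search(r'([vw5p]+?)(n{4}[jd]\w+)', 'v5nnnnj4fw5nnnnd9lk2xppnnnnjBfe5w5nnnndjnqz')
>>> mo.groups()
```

('v5', 'nnnnj4fw5nnnnd9lk2xppnnnnjBfe5w5nnnndjnqz')

The match spans [0:43] → 'v5nnnnj4fw5nnnnd9lk2xppnnnnjBfe5w5nnnndjnqz'.
Captured: group 1 = 'v5', group 2 = 'nnnnj4fw5nnnnd9lk2xppnnnnjBfe5w5nnnndjnqz'.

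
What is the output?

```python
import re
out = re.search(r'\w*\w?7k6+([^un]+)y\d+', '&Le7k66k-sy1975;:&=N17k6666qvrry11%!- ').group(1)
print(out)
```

k-sy1975;:&=N17k6666qvrr

This matches zero or more of a word character, then optionally a word character; then the literal '7k', then one or more of the literal '6'; then one or more of any character except [un] (captured); then the literal 'y', then one or more of a digit.
Unlike `match`, `search` isn't anchored — it looks for the pattern anywhere in the string.
The match spans [1:34] → 'Le7k66k-sy1975;:&=N17k6666qvrry11'.
Captured: group 1 = 'k-sy1975;:&=N17k6666qvrr'.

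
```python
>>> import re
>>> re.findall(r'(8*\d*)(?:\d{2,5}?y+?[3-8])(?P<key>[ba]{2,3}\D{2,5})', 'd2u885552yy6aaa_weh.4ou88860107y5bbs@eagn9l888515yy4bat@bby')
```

[('8855', 'aaa_weh.'), ('888601', 'bbs@eag'), ('8885', 'bat@bby')]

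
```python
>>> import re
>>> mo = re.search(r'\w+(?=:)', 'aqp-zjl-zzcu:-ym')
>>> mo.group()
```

The `(?=…)`/`(?<=…)` assertion just peeks at neighbouring text; it doesn't advance the match position.
Unlike `match`, `search` isn't anchored — it looks for the pattern anywhere in the string.
The match spans [8:12] → 'zzcu'.

'zzcu'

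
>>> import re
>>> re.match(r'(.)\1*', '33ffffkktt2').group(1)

'3'

The match spans [0:2] → '33'.
Captured: group 1 = '3'.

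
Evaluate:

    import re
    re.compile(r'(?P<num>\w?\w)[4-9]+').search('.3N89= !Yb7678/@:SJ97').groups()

This matches optionally a word character, then a word character (captured as 'num'); then one or more of a character in [4-9].
`search` walks the string left to right and returns the first match it finds.
The match spans [1:5] → '3N89'.
Captured: group 1 = '3N'.

('3N',)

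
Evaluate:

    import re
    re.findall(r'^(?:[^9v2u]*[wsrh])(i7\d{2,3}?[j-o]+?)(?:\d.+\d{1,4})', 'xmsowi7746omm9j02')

This matches anchored at the start of the string; then zero or more of any character except [9v2u], then one of [wsrh] (non-capturing group); then the literal 'i7', then 2 to 3 of a digit (lazy), then one or more of a character in [j-o] (lazy) (captured); then a digit, then one or more of any character, then 1 to 4 of a digit (non-capturing group).
Matches: at [0:17] match 'xmsowi7746omm9j02', group 1 = 'i7746omm'.
`findall` collects group 1 from the one match (1 total).

['i7746omm']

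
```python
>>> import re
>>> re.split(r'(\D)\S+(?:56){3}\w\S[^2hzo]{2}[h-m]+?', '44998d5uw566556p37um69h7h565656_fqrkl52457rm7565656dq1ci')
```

This matches a non-digit (captured); then one or more of a non-whitespace character, then the literal '56' repeated 3 times, then a word character; then a non-whitespace character, then exactly 2 of any character except [2hzo], then one or more of a character in [h-m] (lazy).
Matches to split on: at [5:56] → 'd5uw566556p37um69h7h565656_fqrkl52457rm7565656dq1ci'.
The group in the pattern means `split` returns the separators' captures alongside the pieces.

['44998', 'd', '']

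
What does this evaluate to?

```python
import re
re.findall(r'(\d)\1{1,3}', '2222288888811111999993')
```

`\1` is not a pattern — it's the concrete string captured by group 1, re-applied verbatim.
Matches: at [0:4] match '2222', group 1 = '2'; at [5:9] match '8888', group 1 = '8'; at [9:11] match '88', group 1 = '8'; at [11:15] match '1111', group 1 = '1'; at [16:20] match '9999', group 1 = '9'.
`findall` collects group 1 from each match (5 total).

['2', '8', '8', '1', '9']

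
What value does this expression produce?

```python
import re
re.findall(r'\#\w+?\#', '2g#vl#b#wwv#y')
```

Scanning left to right: at [2:6] → '#vl#'; at [7:12] → '#wwv#'.
`findall` yields the raw match text (2 of them) because the pattern has no groups.

['#vl#', '#wwv#']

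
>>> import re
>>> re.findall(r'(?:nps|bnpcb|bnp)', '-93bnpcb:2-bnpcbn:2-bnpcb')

`|` is ordered: at each position the engine commits to the first alternative that works.
Walking the string: at [3:8] → 'bnpcb'; at [11:16] → 'bnpcb'; at [20:25] → 'bnpcb'.
With no groups in the pattern, `findall` gives back each whole match — 3 here.

['bnpcb', 'bnpcb', 'bnpcb']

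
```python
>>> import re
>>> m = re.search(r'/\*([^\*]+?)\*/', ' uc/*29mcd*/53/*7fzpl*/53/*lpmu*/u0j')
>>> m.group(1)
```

The match spans [3:12] → '/*29mcd*/'.
Captured: group 1 = '29mcd'.

'29mcd'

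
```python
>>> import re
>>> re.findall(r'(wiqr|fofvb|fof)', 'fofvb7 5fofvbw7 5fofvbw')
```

['fofvb', 'fofvb', 'fofvb']

Alternation tries branches left to right and keeps the first one that lets the overall match succeed at that position.
One capturing group, so `findall` returns just the captured substring from each match — 3 in all.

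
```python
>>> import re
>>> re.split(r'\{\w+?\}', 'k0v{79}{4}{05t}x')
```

['k0v', '', '', 'x']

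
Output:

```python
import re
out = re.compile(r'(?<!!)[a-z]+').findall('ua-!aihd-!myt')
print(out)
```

The negative lookaround is zero-width — it rules out positions where the adjacent text would match, without consuming anything.
With no groups in the pattern, `findall` gives back each whole match — 3 here.

['ua', 'ihd', 'yt']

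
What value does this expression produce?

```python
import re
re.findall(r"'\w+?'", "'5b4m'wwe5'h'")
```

["'5b4m'", "'h'"]

Scanning left to right: at [0:6] → "'5b4m'"; at [10:13] → "'h'".
No capturing groups, so `findall` returns the 2 full match strings.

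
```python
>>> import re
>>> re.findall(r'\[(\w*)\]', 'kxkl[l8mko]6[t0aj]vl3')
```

['l8mko', 't0aj']

Matches: at [4:11] match '[l8mko]', group 1 = 'l8mko'; at [12:18] match '[t0aj]', group 1 = 't0aj'.
`findall` collects group 1 from each match (2 total).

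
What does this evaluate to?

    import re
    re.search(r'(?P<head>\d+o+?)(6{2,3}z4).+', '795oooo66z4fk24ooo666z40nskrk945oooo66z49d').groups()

Pattern: one or more of a digit, then one or more of a literal 'o' (lazy) (captured as 'head'); then 2 to 3 of the literal '6', then the literal 'z4' (captured); then one or more of any character.
Unlike `match`, `search` isn't anchored — it looks for the pattern anywhere in the string.
The match spans [0:42] → '795oooo66z4fk24ooo666z40nskrk945oooo66z49d'.
Captured: group 1 = '795oooo', group 2 = '66z4'.

('795oooo', '66z4')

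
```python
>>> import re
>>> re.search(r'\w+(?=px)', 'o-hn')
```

The lookaround is zero-width — it requires the adjacent text to match without consuming it, so the asserted text isn't part of the match.
`re.search` scans for the first position where the pattern succeeds.
Here the pattern never matches, so the call returns None.

None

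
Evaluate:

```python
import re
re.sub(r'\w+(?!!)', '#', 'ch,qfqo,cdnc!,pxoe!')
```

'#,#,#c!,#e!'

`(?!…)`/`(?<!…)` only lets a position through if the neighbouring text does NOT match; no characters are consumed.
Every occurrence is swapped for '#'.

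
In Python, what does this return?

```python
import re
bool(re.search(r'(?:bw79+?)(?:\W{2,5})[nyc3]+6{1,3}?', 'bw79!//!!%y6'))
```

False

Pattern: the literal 'bw7', then one or more of the literal '9' (lazy) (non-capturing group); then 2 to 5 of a non-word character (non-capturing group); then one or more of one of [nyc3], then 1 to 3 of the literal '6' (lazy).
Here the pattern never matches, so the call returns None, and `bool(None)` is False.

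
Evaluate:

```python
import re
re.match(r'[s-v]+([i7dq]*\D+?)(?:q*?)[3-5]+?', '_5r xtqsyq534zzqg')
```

With `match`, the pattern is implicitly anchored at the beginning.
Here the string doesn't start with a match, so the call returns None.

None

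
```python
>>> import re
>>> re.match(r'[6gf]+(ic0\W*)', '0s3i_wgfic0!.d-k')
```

None

This matches one or more of one of [6gf]; then the literal 'ic0', then zero or more of a non-word character (captured).
`re.match` won't scan ahead — the pattern has to work from the very first character.
Here the string doesn't start with a match, so the call returns None.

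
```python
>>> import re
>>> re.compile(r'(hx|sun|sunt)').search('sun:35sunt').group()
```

'sun'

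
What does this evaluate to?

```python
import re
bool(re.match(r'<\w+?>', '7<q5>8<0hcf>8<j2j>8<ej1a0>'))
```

False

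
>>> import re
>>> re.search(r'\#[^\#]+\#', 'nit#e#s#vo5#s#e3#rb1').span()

(3, 6)

The match spans [3:6] → '#e#'.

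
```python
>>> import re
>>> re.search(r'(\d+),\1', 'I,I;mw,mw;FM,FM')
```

A backreference is literal: `\1` must see the identical characters the first group matched.
`search` walks the string left to right and returns the first match it finds.
Here the pattern never matches, so the call returns None.

None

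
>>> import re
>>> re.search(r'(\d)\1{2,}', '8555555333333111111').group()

'555555'

A backreference is literal: `\1` must see the identical characters the first group matched.
`re.search` tries every starting position until one works.
The match spans [1:7] → '555555'.
Captured: group 1 = '5'.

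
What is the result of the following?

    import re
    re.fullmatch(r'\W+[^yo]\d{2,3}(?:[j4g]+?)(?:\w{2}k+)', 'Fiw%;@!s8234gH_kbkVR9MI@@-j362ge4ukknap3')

None

For `fullmatch`, every character of the input must be accounted for by the pattern.
Here the pattern can't cover the whole string, so the call returns None.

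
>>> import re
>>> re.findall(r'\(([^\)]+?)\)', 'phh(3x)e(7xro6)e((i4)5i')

['3x', '7xro6', '(i4']

Matches: at [3:7] match '(3x)', group 1 = '3x'; at [8:15] match '(7xro6)', group 1 = '7xro6'; at [16:21] match '((i4)', group 1 = '(i4'.
One capturing group, so `findall` returns just the captured substring from each match — 3 in all.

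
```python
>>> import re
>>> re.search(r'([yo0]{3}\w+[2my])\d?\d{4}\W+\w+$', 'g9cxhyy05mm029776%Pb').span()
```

This matches exactly 3 of one of [yo0], then one or more of a word character, then one of [2my] (captured); then optionally a digit, then exactly 4 of a digit; then one or more of a non-word character; then one or more of a word character; then anchored at the end.
`re.search` scans for the first position where the pattern succeeds.
The match spans [5:20] → 'yy05mm029776%Pb'.
Captured: group 1 = 'yy05mm02'.

(5, 20)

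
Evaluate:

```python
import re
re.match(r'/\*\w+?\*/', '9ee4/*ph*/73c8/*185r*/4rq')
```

With `match`, the pattern is implicitly anchored at the beginning.
Here the string doesn't start with a match, so the call returns None.

None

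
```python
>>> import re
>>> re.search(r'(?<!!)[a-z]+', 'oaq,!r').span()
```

The negative lookahead/lookbehind blocks any match where the forbidden context is present.
The match spans [0:3] → 'oaq'.

(0, 3)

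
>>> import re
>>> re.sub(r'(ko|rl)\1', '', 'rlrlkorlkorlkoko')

'korlkorl'

`\1` has to match the exact text group 1 already captured.
Matches: at [0:4] → 'rlrl'; at [12:16] → 'koko'.
Each match is replaced by ''.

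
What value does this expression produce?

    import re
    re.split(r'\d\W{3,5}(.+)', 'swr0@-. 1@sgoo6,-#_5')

Pattern: a digit, then 3 to 5 of a non-word character; then one or more of any character (captured).
Matches to split on: at [3:20] → '0@-. 1@sgoo6,-#_5'.
`re.split` interleaves the captured-group text with the surrounding fragments.

['swr', '1@sgoo6,-#_5', '']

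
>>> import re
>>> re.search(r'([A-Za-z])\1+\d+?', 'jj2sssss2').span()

A backreference is literal: `\1` must see the identical characters the first group matched.
`re.search` tries every starting position until one works.
The match spans [0:3] → 'jj2'.
Captured: group 1 = 'j'.

(0, 3)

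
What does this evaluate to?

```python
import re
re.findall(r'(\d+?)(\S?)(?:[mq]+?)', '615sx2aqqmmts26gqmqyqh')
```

[('2', 'a'), ('26', 'g')]

The pattern matches one or more of a digit (lazy) (captured); then optionally a non-whitespace character (captured); then one or more of one of [mq] (lazy) (non-capturing group).
Multiple groups make `findall` return tuples — one 2-tuple for each match.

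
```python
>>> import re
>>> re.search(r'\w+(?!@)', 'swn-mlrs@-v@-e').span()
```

(0, 3)

Because the assertion is negative and zero-width, positions next to the forbidden text are skipped.
`re.search` tries every starting position until one works.
The match spans [0:3] → 'swn'.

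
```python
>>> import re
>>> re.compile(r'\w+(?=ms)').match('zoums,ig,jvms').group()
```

'zou'

`re.match` only tries the pattern at the start of the string.
The match spans [0:3] → 'zou'.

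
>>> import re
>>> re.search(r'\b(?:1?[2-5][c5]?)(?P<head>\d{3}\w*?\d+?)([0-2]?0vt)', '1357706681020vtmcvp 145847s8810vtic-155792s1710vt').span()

The pattern matches a word boundary (`\b`, zero-width); then optionally the literal '1', then a character in [2-5], then optionally one of [c5] (non-capturing group); then exactly 3 of a digit, then zero or more of a word character (lazy), then one or more of a digit (lazy) (captured as 'head'); then optionally a character in [0-2], then the literal '0vt' (captured).
`re.search` tries every starting position until one works.
The match spans [0:15] → '1357706681020vt'.
Captured: group 1 = '77066810', group 2 = '20vt'.

(0, 15)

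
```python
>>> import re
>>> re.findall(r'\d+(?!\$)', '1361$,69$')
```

['136', '6']

A negative assertion filters positions out without eating any characters.
With no groups in the pattern, `findall` gives back each whole match — 2 here.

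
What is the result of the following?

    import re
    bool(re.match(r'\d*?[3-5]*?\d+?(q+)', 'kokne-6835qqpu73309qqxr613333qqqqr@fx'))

Pattern: zero or more of a digit (lazy), then zero or more of a character in [3-5] (lazy), then one or more of a digit (lazy); then one or more of a literal 'q' (captured).
`re.match` won't scan ahead — the pattern has to work from the very first character.
Here the string doesn't start with a match, so the call returns None, and `bool(None)` is False.

False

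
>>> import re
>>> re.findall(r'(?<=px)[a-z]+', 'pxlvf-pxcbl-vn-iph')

['lvf', 'cbl']

Lookahead/lookbehind check context without consuming it, so the matched span excludes the asserted characters.
`findall` yields the raw match text (2 of them) because the pattern has no groups.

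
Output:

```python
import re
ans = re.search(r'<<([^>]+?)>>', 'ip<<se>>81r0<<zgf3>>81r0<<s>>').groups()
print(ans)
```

('se',)

The match spans [2:8] → '<<se>>'.
Captured: group 1 = 'se'.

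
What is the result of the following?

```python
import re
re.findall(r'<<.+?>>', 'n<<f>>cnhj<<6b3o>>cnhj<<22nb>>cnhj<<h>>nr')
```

['<<f>>', '<<6b3o>>', '<<22nb>>', '<<h>>']

A non-greedy quantifier consumes as few characters as it can — just enough that the remainder of the pattern still matches from where it stops; whatever follows it matches normally.
Scanning left to right: at [1:6] → '<<f>>'; at [10:18] → '<<6b3o>>'; at [22:30] → '<<22nb>>'; at [34:39] → '<<h>>'.
`findall` yields the raw match text (4 of them) because the pattern has no groups.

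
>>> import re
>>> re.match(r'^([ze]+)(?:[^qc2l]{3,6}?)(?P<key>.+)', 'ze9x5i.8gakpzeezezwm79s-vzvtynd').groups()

('ze', 'i.8gakpzeezezwm79s-vzvtynd')

This matches anchored at the start of the string; then one or more of one of [ze] (captured); then 3 to 6 of any character except [qc2l] (lazy) (non-capturing group); then one or more of any character (captured as 'key').
Lazy quantifiers expand one character at a time until the remainder of the pattern can match.
`match` is anchored at position 0; if the pattern doesn't fit there, it returns None.
The match spans [0:31] → 'ze9x5i.8gakpzeezezwm79s-vzvtynd'.
Captured: group 1 = 'ze', group 2 = 'i.8gakpzeezezwm79s-vzvtynd'.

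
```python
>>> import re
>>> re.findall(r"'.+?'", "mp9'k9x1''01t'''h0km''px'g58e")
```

A non-greedy quantifier consumes as few characters as it can — just enough that the remainder of the pattern still matches from where it stops; whatever follows it matches normally.
Walking the string: at [3:9] → "'k9x1'"; at [9:14] → "'01t'"; at [14:21] → "''h0km'"; at [21:25] → "'px'".
`findall` yields the raw match text (4 of them) because the pattern has no groups.

["'k9x1'", "'01t'", "''h0km'", "'px'"]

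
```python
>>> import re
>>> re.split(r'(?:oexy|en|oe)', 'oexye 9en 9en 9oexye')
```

['', 'e 9', ' 9', ' 9', 'e']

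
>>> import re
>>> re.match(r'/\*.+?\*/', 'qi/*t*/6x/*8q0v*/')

None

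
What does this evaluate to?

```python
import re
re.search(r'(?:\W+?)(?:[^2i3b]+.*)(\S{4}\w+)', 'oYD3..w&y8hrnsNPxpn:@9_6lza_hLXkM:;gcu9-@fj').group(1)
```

'9-@fj'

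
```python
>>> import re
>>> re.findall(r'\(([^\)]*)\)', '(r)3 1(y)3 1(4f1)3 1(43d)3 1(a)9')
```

Scanning left to right: at [0:3] match '(r)', group 1 = 'r'; at [6:9] match '(y)', group 1 = 'y'; at [12:17] match '(4f1)', group 1 = '4f1'; at [20:25] match '(43d)', group 1 = '43d'; at [28:31] match '(a)', group 1 = 'a'.
`findall` collects group 1 from each match (5 total).

['r', 'y', '4f1', '43d', 'a']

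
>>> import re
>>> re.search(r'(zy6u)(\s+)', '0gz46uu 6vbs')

This matches the literal 'zy', then the literal '6u' (captured); then one or more of whitespace (captured).
Unlike `match`, `search` isn't anchored — it looks for the pattern anywhere in the string.
Here nothing in the string fits, so the call returns None.

None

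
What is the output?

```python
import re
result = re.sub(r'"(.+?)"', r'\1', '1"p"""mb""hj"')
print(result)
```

Each match is replaced using the text its own group 1 captured.

1p"mbhj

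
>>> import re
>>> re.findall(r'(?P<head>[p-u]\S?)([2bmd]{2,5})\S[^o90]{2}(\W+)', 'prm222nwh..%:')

[('pr', 'm222', '..%:')]

The pattern matches a character in [p-u], then optionally a non-whitespace character (captured as 'head'); then 2 to 5 of one of [2bmd] (captured); then a non-whitespace character, then exactly 2 of any character except [o90]; then one or more of a non-word character (captured).
Matches: at [0:13] match 'prm222nwh..%:', groups = ('pr', 'm222', '..%:').
3 groups means the one result is a tuple of 3 captured strings — 1 here.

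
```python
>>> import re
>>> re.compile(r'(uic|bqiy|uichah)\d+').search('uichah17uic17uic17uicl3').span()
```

The match spans [0:8] → 'uichah17'.

(0, 8)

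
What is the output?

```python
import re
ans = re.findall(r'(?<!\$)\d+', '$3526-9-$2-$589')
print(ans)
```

['526', '9', '89']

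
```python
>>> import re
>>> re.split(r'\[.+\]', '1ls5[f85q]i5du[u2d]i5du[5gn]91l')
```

['1ls5', '91l']

Matches to split on: at [4:28] → '[f85q]i5du[u2d]i5du[5gn]'.
Splitting on the pattern gives 2 pieces.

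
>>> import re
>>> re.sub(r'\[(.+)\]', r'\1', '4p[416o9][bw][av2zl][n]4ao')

'4p416o9][bw][av2zl][n4ao'

Matches: at [2:23] → '[416o9][bw][av2zl][n]'.
`\1` in the replacement pulls in group 1's text for each match.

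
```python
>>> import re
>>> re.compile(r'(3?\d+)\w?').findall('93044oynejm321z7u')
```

['93044', '321', '7']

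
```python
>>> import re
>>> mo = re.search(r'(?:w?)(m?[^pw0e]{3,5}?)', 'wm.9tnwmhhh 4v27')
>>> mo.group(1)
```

The match spans [0:5] → 'wm.9t'.
Captured: group 1 = 'm.9t'.

'm.9t'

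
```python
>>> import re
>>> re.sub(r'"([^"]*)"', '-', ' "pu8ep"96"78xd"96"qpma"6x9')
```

' -96-96-6x9'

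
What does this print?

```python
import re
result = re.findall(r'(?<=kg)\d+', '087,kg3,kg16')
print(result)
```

['3', '16']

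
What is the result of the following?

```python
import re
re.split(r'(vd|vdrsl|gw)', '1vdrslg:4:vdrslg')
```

Alternation isn't longest-match — the leftmost alternative that fits at this position is chosen.
Matches to split on: at [1:3] → 'vd'; at [10:12] → 'vd'.
With a capturing group present, the delimiter's captured portion is kept in the result list.

['1', 'vd', 'rslg:4:', 'vd', 'rslg']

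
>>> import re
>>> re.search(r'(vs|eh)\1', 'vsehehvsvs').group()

A backreference is literal: `\1` must see the identical characters the first group matched.
The match spans [2:6] → 'eheh'.

'eheh'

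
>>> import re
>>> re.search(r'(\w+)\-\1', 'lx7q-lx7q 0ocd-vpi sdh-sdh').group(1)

'lx7q'

A backreference is literal: `\1` must see the identical characters the first group matched.
`re.search` tries every starting position until one works.
The match spans [0:9] → 'lx7q-lx7q'.
Captured: group 1 = 'lx7q'.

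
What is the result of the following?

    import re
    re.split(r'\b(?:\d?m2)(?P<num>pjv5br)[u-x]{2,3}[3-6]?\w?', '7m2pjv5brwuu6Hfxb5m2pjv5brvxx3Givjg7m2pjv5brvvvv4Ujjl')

['', 'pjv5br', 'fxb5m2pjv5brvxx3Givjg7m2pjv5brvvvv4Ujjl']

This matches a word boundary (`\b`, zero-width); then optionally a digit, then the literal 'm2' (non-capturing group); then the literal 'pjv', then the literal '5br' (captured as 'num'); then 2 to 3 of a character in [u-x], then optionally a character in [3-6], then optionally a word character.
Matches to split on: at [0:14] → '7m2pjv5brwuu6H'.
With a capturing group present, the delimiter's captured portion is kept in the result list.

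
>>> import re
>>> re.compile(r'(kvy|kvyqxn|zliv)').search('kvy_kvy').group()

'kvy'

The match spans [0:3] → 'kvy'.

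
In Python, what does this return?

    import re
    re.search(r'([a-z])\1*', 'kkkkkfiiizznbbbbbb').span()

`\1` is not a pattern — it's the concrete string captured by group 1, re-applied verbatim.
`re.search` scans for the first position where the pattern succeeds.
The match spans [0:5] → 'kkkkk'.
Captured: group 1 = 'k'.

(0, 5)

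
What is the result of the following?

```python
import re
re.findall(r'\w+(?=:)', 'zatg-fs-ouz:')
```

['ouz']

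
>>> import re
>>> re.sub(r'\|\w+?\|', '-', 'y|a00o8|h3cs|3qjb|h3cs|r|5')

Matches: at [1:8] → '|a00o8|'; at [12:18] → '|3qjb|'; at [22:25] → '|r|'.
Each match is replaced by '-'.

'y-h3cs-h3cs-5'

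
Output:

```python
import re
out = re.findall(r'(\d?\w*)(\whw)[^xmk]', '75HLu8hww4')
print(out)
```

This matches optionally a digit, then zero or more of a word character (captured); then a word character, then the literal 'hw' (captured); then any character except [xmk].
Multiple groups make `findall` return tuples — one 2-tuple for the one match.

[('75HLu', '8hw')]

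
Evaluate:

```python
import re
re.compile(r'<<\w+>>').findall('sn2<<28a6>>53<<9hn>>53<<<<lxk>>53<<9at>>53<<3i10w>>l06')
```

['<<28a6>>', '<<9hn>>', '<<lxk>>', '<<9at>>', '<<3i10w>>']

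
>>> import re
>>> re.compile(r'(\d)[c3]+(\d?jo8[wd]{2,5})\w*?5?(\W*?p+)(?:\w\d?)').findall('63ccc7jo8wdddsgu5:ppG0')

[('6', '7jo8wddd', ':pp')]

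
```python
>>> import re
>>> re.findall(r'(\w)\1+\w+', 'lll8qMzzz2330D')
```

['l']

After group 1 captures some text, `\1` only succeeds where that same text appears again.
Walking the string: at [0:14] match 'lll8qMzzz2330D', group 1 = 'l'.
With a single group, `findall` returns only what that group captured — 1 item.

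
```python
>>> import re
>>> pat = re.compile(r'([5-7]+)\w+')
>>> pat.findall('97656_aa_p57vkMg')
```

The pattern matches one or more of a character in [5-7] (captured); then one or more of a word character.
Walking the string: at [1:16] match '7656_aa_p57vkMg', group 1 = '7656'.
Because there's exactly one group, `findall` drops the full match and keeps group 1 from the one hit.

['7656']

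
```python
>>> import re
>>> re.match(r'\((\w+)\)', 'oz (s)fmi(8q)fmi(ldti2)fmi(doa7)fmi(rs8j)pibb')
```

`re.match` only tries the pattern at the start of the string.
Here the string doesn't start with a match, so the call returns None.

None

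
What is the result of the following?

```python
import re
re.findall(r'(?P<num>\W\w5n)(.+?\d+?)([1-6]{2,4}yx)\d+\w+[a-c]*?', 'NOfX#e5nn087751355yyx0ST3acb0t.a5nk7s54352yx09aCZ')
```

Pattern: a non-word character, then a word character, then the literal '5n' (captured as 'num'); then one or more of any character (lazy), then one or more of a digit (lazy) (captured); then 2 to 4 of a character in [1-6], then the literal 'yx' (captured); then one or more of a digit, then one or more of a word character, then zero or more of a character in [a-c] (lazy).
Matches: at [4:49] match '#e5nn087751355yyx0ST3acb0t.a5nk7s54352yx09aCZ', groups = ('#e5n', 'n087751355yyx0ST3acb0t.a5nk7s5', '4352yx').
3 groups means the one result is a tuple of 3 captured strings — 1 here.

[('#e5n', 'n087751355yyx0ST3acb0t.a5nk7s5', '4352yx')]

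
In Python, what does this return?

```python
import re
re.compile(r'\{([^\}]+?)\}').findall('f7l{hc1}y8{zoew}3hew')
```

Scanning left to right: at [3:8] match '{hc1}', group 1 = 'hc1'; at [10:16] match '{zoew}', group 1 = 'zoew'.
Because there's exactly one group, `findall` drops the full match and keeps group 1 from each hit.

['hc1', 'zoew']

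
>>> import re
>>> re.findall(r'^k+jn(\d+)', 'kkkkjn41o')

['41']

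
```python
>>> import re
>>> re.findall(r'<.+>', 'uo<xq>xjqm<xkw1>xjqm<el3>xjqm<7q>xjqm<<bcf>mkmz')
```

['<xq>xjqm<xkw1>xjqm<el3>xjqm<7q>xjqm<<bcf>']

`findall` yields the raw match text (1 of them) because the pattern has no groups.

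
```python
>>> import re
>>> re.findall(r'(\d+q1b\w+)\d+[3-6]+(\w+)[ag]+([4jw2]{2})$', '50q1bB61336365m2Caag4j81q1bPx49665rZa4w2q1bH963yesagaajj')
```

This matches one or more of a digit, then the literal 'q1b', then one or more of a word character (captured); then one or more of a digit, then one or more of a character in [3-6]; then one or more of a word character (captured); then one or more of one of [ag]; then exactly 2 of one of [4jw2] (captured); then anchored at the end.
Walking the string: at [0:56] match '50q1bB61336365m2Caag4j81q1bPx49665rZa4w2q1bH963yesagaajj', groups = ('50q1bB61336365m2Caag4j81q1bPx49665rZa4w2q1bH9', 'yesaga', 'jj').
3 groups means the one result is a tuple of 3 captured strings — 1 here.

[('50q1bB61336365m2Caag4j81q1bPx49665rZa4w2q1bH9', 'yesaga', 'jj')]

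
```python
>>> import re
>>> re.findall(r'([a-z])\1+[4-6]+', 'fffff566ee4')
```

['f', 'e']

The backreference `\1` re-matches whatever the first group consumed, character for character.
Scanning left to right: at [0:8] match 'fffff566', group 1 = 'f'; at [8:11] match 'ee4', group 1 = 'e'.
One capturing group, so `findall` returns just the captured substring from each match — 2 in all.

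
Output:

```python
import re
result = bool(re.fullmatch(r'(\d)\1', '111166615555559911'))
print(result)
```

After group 1 captures some text, `\1` only succeeds where that same text appears again.
`fullmatch` succeeds only if the pattern covers the string from start to end.
Here the string isn't matched end-to-end, so the call returns None, and `bool(None)` is False.

False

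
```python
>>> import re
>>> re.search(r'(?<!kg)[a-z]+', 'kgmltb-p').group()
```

'kgmltb'

`(?!…)`/`(?<!…)` only lets a position through if the neighbouring text does NOT match; no characters are consumed.
`re.search` tries every starting position until one works.
The match spans [0:6] → 'kgmltb'.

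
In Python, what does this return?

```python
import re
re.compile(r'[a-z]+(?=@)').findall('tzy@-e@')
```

Because the assertion is zero-width, the text it checks is not consumed and won't appear in the result.
Matches: at [0:3] → 'tzy'; at [5:6] → 'e'.
`findall` yields the raw match text (2 of them) because the pattern has no groups.

['tzy', 'e']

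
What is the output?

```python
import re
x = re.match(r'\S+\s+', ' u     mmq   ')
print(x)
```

None

This matches one or more of a non-whitespace character; then one or more of whitespace.
`re.match` only tries the pattern at the start of the string.
Here the string doesn't start with a match, so the call returns None.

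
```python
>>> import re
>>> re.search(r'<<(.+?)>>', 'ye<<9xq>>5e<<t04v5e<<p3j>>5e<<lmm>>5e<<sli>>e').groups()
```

The match spans [2:9] → '<<9xq>>'.
Captured: group 1 = '9xq'.

('9xq',)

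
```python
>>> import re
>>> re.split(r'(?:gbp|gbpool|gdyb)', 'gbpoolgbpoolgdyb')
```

['', 'ool', 'ool', '']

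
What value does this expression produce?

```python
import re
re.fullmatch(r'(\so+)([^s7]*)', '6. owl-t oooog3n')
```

`fullmatch` succeeds only if the pattern covers the string from start to end.
Here there's no way to consume every character, so the call returns None.

None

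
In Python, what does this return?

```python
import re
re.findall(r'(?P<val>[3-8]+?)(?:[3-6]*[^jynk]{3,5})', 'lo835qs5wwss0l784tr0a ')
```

['8', '7']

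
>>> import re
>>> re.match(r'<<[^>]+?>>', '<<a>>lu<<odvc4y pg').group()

'<<a>>'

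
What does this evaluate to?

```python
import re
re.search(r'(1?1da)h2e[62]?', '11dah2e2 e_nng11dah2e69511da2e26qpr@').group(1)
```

'11da'

The pattern matches optionally a literal '1', then the literal '1da' (captured); then the literal 'h2e', then optionally one of [62].
`re.search` scans for the first position where the pattern succeeds.
The match spans [0:8] → '11dah2e2'.
Captured: group 1 = '11da'.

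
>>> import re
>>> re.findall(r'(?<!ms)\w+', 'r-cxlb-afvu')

['r', 'cxlb', 'afvu']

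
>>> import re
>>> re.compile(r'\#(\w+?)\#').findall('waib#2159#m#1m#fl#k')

['2159', '1m']

Walking the string: at [4:10] match '#2159#', group 1 = '2159'; at [11:15] match '#1m#', group 1 = '1m'.
One capturing group, so `findall` returns just the captured substring from each match — 2 in all.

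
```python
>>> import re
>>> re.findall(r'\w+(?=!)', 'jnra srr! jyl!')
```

['srr', 'jyl']

The `(?=…)`/`(?<=…)` assertion just peeks at neighbouring text; it doesn't advance the match position.
Walking the string: at [5:8] → 'srr'; at [10:13] → 'jyl'.
Since nothing is captured, `findall` lists the 2 matched substrings directly.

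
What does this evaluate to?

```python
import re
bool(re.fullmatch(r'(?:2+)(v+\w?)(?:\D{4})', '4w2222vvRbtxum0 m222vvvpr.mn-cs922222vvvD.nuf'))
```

False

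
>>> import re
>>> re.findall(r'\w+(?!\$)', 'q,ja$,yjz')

The negative lookahead/lookbehind blocks any match where the forbidden context is present.
Scanning left to right: at [0:1] → 'q'; at [2:3] → 'j'; at [6:9] → 'yjz'.
Since nothing is captured, `findall` lists the 3 matched substrings directly.

['q', 'j', 'yjz']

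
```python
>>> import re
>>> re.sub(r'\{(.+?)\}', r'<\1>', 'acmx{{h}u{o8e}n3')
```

Because the quantifier is non-greedy, it stops expanding at the earliest point where the rest of the pattern can succeed.
Matches: at [4:8] → '{{h}'; at [9:14] → '{o8e}'.
The replacement refers to a captured group, so each match is rewritten using its own captured text.

'acmx<{h>u<o8e>n3'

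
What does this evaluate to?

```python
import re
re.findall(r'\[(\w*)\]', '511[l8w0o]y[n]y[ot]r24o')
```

['l8w0o', 'n', 'ot']

With a single group, `findall` returns only what that group captured — 3 items.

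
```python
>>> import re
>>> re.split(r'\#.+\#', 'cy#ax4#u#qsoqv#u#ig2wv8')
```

['cy', 'ig2wv8']

Matches to split on: at [2:17] → '#ax4#u#qsoqv#u#'.
The string is cut at each match, leaving 2 pieces.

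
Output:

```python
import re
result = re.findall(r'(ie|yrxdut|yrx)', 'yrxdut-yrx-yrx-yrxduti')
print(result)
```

['yrxdut', 'yrx', 'yrx', 'yrxdut']

Branches in `(...|...)` are attempted left-to-right; the first branch that allows the whole pattern to succeed is taken.
One capturing group, so `findall` returns just the captured substring from each match — 4 in all.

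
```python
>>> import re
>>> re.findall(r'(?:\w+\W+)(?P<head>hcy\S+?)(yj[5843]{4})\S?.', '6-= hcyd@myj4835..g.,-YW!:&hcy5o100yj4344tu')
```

The pattern matches one or more of a word character, then one or more of a non-word character (non-capturing group); then the literal 'hcy', then one or more of a non-whitespace character (lazy) (captured as 'head'); then the literal 'yj', then exactly 4 of one of [5843] (captured); then optionally a non-whitespace character, then any character.
A `+?`/`*?`/`{m,n}?` starts at its minimum and grows only as far as needed for what follows to match.
Scanning left to right: at [0:18] match '6-= hcyd@myj4835..', groups = ('hcyd@m', 'yj4835'); at [22:43] match 'YW!:&hcy5o100yj4344tu', groups = ('hcy5o100', 'yj4344').
`findall` packs the 2 group values into a tuple for every match.

[('hcyd@m', 'yj4835'), ('hcy5o100', 'yj4344')]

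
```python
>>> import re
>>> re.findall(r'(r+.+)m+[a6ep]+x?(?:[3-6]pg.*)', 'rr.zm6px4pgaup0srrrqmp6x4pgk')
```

This matches one or more of a literal 'r', then one or more of any character (captured); then one or more of the literal 'm', then one or more of one of [a6ep], then optionally the literal 'x'; then a character in [3-6], then the literal 'pg', then zero or more of any character (non-capturing group).
With a single group, `findall` returns only what that group captured — 1 item.

['rr.zm6px4pgaup0srrrq']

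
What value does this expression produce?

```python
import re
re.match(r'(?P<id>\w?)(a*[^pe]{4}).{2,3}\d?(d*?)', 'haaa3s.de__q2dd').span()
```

With `match`, the pattern is implicitly anchored at the beginning.
The match spans [0:11] → 'haaa3s.de__'.

(0, 11)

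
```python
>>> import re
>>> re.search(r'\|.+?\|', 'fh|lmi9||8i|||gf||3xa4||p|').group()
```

Lazy quantifiers expand one character at a time until the remainder of the pattern can match.
Unlike `match`, `search` isn't anchored — it looks for the pattern anywhere in the string.
The match spans [2:8] → '|lmi9|'.

'|lmi9|'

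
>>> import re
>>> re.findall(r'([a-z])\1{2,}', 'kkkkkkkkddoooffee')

A backreference is literal: `\1` must see the identical characters the first group matched.
Matches: at [0:8] match 'kkkkkkkk', group 1 = 'k'; at [10:13] match 'ooo', group 1 = 'o'.
One capturing group, so `findall` returns just the captured substring from each match — 2 in all.

['k', 'o']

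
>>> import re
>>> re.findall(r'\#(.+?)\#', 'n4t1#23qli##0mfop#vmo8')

Because the quantifier is non-greedy, it stops expanding at the earliest point where the rest of the pattern can succeed.
Walking the string: at [4:11] match '#23qli#', group 1 = '23qli'; at [11:18] match '#0mfop#', group 1 = '0mfop'.
`findall` collects group 1 from each match (2 total).

['23qli', '0mfop']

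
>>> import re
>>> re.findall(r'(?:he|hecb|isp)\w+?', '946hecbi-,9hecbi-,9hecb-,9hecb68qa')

['hec', 'hec', 'hec', 'hec']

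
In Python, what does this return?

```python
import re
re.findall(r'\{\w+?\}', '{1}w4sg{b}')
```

['{1}', '{b}']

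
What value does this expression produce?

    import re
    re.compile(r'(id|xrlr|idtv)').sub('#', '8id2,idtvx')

The regex engine tests alternatives in the order written; an earlier branch that matches wins even if a later one would match more.
Matches: at [1:3] → 'id'; at [5:7] → 'id'.
Every occurrence is swapped for '#'.

'8#2,#tvx'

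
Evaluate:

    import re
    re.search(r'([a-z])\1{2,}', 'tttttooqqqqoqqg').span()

A backreference is literal: `\1` must see the identical characters the first group matched.
`re.search` scans for the first position where the pattern succeeds.
The match spans [0:5] → 'ttttt'.
Captured: group 1 = 't'.

(0, 5)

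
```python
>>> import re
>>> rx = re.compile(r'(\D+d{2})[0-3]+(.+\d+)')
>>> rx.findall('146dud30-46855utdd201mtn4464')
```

2 groups means the one result is a tuple of 2 captured strings — 1 here.

[('utdd', 'mtn4464')]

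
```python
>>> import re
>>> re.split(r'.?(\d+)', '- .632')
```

Because the pattern has a capturing group, `split` also inserts each captured text between the pieces.

['- ', '632', '']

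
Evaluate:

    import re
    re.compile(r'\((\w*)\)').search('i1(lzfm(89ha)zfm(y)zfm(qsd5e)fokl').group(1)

The match spans [7:13] → '(89ha)'.
Captured: group 1 = '89ha'.

'89ha'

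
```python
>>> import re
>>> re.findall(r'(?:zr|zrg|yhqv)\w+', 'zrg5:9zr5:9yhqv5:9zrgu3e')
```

Since nothing is captured, `findall` lists the 4 matched substrings directly.

['zrg5', 'zr5', 'yhqv5', 'zrgu3e']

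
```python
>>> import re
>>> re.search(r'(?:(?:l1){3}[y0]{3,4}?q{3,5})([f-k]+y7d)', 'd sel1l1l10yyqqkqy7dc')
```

Here the pattern never matches, so the call returns None.

None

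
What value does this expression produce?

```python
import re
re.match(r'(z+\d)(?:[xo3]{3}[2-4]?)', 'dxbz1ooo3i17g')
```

The pattern matches one or more of a literal 'z', then a digit (captured); then exactly 3 of one of [xo3], then optionally a character in [2-4] (non-capturing group).
With `match`, the pattern is implicitly anchored at the beginning.
Here the string doesn't start with a match, so the call returns None.

None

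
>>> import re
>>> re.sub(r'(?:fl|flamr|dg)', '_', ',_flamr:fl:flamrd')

Branches in `(...|...)` are attempted left-to-right; the first branch that allows the whole pattern to succeed is taken.
Matches: at [2:4] → 'fl'; at [8:10] → 'fl'; at [11:13] → 'fl'.
Every occurrence is swapped for '_'.

',__amr:_:_amrd'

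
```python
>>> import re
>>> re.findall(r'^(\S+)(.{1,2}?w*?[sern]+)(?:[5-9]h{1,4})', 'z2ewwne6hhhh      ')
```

[('z2eww', 'ne')]

Pattern: anchored at the start of the string; then one or more of a non-whitespace character (captured); then 1 to 2 of any character (lazy), then zero or more of a literal 'w' (lazy), then one or more of one of [sern] (captured); then a character in [5-9], then 1 to 4 of the literal 'h' (non-capturing group).
With 2 capturing groups, `findall` returns a 2-tuple per match.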